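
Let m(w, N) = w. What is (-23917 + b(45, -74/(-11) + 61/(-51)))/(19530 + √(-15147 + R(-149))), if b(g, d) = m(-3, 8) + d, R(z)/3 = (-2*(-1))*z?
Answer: -29112756890/23776235989 + 13416017*I*√16041/213986123901 ≈ -1.2244 + 0.0079406*I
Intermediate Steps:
R(z) = 6*z (R(z) = 3*((-2*(-1))*z) = 3*(2*z) = 6*z)
b(g, d) = -3 + d
(-23917 + b(45, -74/(-11) + 61/(-51)))/(19530 + √(-15147 + R(-149))) = (-23917 + (-3 + (-74/(-11) + 61/(-51))))/(19530 + √(-15147 + 6*(-149))) = (-23917 + (-3 + (-74*(-1/11) + 61*(-1/51))))/(19530 + √(-15147 - 894)) = (-23917 + (-3 + (74/11 - 61/51)))/(19530 + √(-16041)) = (-23917 + (-3 + 3103/561))/(19530 + I*√16041) = (-23917 + 1420/561)/(19530 + I*√16041) = -13416017/(561*(19530 + I*√16041))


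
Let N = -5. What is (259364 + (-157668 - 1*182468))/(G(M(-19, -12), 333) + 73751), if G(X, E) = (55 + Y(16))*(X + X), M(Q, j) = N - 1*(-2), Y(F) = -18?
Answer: -80772/73529 ≈ -1.0985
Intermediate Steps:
M(Q, j) = -3 (M(Q, j) = -5 - 1*(-2) = -5 + 2 = -3)
G(X, E) = 74*X (G(X, E) = (55 - 18)*(X + X) = 37*(2*X) = 74*X)
(259364 + (-157668 - 1*182468))/(G(M(-19, -12), 333) + 73751) = (259364 + (-157668 - 1*182468))/(74*(-3) + 73751) = (259364 + (-157668 - 182468))/(-222 + 73751) = (259364 - 340136)/73529 = -80772*1/73529 = -80772/73529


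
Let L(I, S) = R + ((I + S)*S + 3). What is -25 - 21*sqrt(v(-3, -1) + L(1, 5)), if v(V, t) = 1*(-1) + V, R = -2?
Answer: -25 - 63*sqrt(3) ≈ -134.12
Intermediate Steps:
v(V, t) = -1 + V
L(I, S) = 1 + S*(I + S) (L(I, S) = -2 + ((I + S)*S + 3) = -2 + (S*(I + S) + 3) = -2 + (3 + S*(I + S)) = 1 + S*(I + S))
-25 - 21*sqrt(v(-3, -1) + L(1, 5)) = -25 - 21*sqrt((-1 - 3) + (1 + 5**2 + 1*5)) = -25 - 21*sqrt(-4 + (1 + 25 + 5)) = -25 - 21*sqrt(-4 + 31) = -25 - 63*sqrt(3)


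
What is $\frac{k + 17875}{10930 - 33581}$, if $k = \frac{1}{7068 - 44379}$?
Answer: $- \frac{666934124}{845131461} \approx -0.78915$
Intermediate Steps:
$k = - \frac{1}{37311}$ ($k = \frac{1}{-37311} = - \frac{1}{37311} \approx -2.6802 \cdot 10^{-5}$)
$\frac{k + 17875}{10930 - 33581} = \frac{- \frac{1}{37311} + 17875}{10930 - 33581} = \frac{666934124}{37311 \left(10930 - 33581\right)} = \frac{666934124}{37311 \left(-22651\right)} = \frac{666934124}{37311} \left(- \frac{1}{22651}\right) = - \frac{666934124}{845131461}$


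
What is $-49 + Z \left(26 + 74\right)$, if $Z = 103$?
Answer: $10251$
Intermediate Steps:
$-49 + Z \left(26 + 74\right) = -49 + 103 \left(26 + 74\right) = -49 + 103 \cdot 100 = -49 + 10300 = 10251$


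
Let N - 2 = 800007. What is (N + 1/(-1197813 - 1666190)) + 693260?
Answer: 4276726895806/2864003 ≈ 1.4933e+6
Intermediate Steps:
N = 800009 (N = 2 + 800007 = 800009)
(N + 1/(-1197813 - 1666190)) + 693260 = (800009 + 1/(-1197813 - 1666190)) + 693260 = (800009 + 1/(-2864003)) + 693260 = (800009 - 1/2864003) + 693260 = 2291228176026/2864003 + 693260 = 4276726895806/2864003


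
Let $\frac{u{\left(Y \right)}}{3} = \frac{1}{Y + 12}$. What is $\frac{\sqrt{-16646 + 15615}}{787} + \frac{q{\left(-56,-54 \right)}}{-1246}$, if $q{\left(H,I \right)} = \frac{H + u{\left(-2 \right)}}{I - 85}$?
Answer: $- \frac{557}{1731940} + \frac{i \sqrt{1031}}{787} \approx -0.0003216 + 0.040799 i$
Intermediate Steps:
$u{\left(Y \right)} = \frac{3}{12 + Y}$ ($u{\left(Y \right)} = \frac{3}{Y + 12} = \frac{3}{12 + Y}$)
$q{\left(H,I \right)} = \frac{\frac{3}{10} + H}{-85 + I}$ ($q{\left(H,I \right)} = \frac{H + \frac{3}{12 - 2}}{I - 85} = \frac{H + \frac{3}{10}}{-85 + I} = \frac{\frac{3}{10} + H}{-85 + I}$)
$\frac{\sqrt{-16646 + 15615}}{787} + \frac{q{\left(-56,-54 \right)}}{-1246} = \frac{\sqrt{-16646 + 15615}}{787} + \frac{\frac{1}{-85 - 54} \left(\frac{3}{10} - 56\right)}{-1246} = \sqrt{-1031} \cdot \frac{1}{787} + \frac{1}{-139} \left(- \frac{557}{10}\right) \left(- \frac{1}{1246}\right) = i \sqrt{1031} \cdot \frac{1}{787} + \left(- \frac{1}{139}\right) \left(- \frac{557}{10}\right) \left(- \frac{1}{1246}\right) = \frac{i \sqrt{1031}}{787} + \frac{557}{1390} \left(- \frac{1}{1246}\right) = \frac{i \sqrt{1031}}{787} - \frac{557}{1731940} = - \frac{557}{1731940} + \frac{i \sqrt{1031}}{787}$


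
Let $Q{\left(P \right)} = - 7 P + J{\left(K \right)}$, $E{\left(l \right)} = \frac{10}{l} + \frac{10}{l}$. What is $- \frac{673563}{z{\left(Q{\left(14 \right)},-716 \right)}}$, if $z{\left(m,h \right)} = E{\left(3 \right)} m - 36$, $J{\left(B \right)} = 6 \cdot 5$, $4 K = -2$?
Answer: $\frac{2020689}{1468} \approx 1376.5$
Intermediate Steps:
$K = - \frac{1}{2}$ ($K = \frac{1}{4} \left(-2\right) = - \frac{1}{2} \approx -0.5$)
$E{\left(l \right)} = \frac{20}{l}$
$J{\left(B \right)} = 30$
$Q{\left(P \right)} = 30 - 7 P$ ($Q{\left(P \right)} = - 7 P + 30 = 30 - 7 P$)
$z{\left(m,h \right)} = -36 + \frac{20 m}{3}$ ($z{\left(m,h \right)} = \frac{20}{3} m - 36 = 20 \cdot \frac{1}{3} m - 36 = \frac{20 m}{3} - 36 = -36 + \frac{20 m}{3}$)
$- \frac{673563}{z{\left(Q{\left(14 \right)},-716 \right)}} = - \frac{673563}{-36 + \frac{20 \left(30 - 98\right)}{3}} = - \frac{673563}{-36 + \frac{20}{3} \left(-68\right)} = - \frac{673563}{-36 - \frac{1360}{3}} = - \frac{673563}{- \frac{1468}{3}} = \left(-673563\right) \left(- \frac{3}{1468}\right) = \frac{2020689}{1468}$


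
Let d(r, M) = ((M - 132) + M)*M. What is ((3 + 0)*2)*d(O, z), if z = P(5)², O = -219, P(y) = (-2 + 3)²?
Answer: -780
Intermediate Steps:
P(y) = 1 (P(y) = 1² = 1)
z = 1 (z = 1² = 1)
d(r, M) = M*(-132 + 2*M) (d(r, M) = ((-132 + M) + M)*M = (-132 + 2*M)*M = M*(-132 + 2*M))
((3 + 0)*2)*d(O, z) = ((3 + 0)*2)*(2*1*(-66 + 1)) = (3*2)*(2*1*(-65)) = 6*(-130) = -780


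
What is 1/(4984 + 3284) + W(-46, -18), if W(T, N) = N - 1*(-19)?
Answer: 8269/8268 ≈ 1.0001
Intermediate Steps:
W(T, N) = 19 + N (W(T, N) = N + 19 = 19 + N)
1/(4984 + 3284) + W(-46, -18) = 1/(4984 + 3284) + (19 - 18) = 1/8268 + 1 = 8269/8268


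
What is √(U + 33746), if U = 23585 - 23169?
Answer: √34162 ≈ 184.83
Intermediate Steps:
U = 416
√(U + 33746) = √(416 + 33746) = √34162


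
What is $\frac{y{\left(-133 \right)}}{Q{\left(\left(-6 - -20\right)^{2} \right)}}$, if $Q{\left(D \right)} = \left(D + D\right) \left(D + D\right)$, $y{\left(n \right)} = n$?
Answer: $- \frac{19}{21952} \approx -0.00086552$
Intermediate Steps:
$Q{\left(D \right)} = 4 D^{2}$ ($Q{\left(D \right)} = 2 D 2 D = 4 D^{2}$)
$\frac{y{\left(-133 \right)}}{Q{\left(\left(-6 - -20\right)^{2} \right)}} = - \frac{133}{4 \left(\left(-6 - -20\right)^{2}\right)^{2}} = - \frac{133}{4 \left(\left(-6 + 20\right)^{2}\right)^{2}} = - \frac{133}{4 \left(14^{2}\right)^{2}} = - \frac{133}{4 \cdot 196^{2}} = - \frac{133}{4 \cdot 38416} = - \frac{133}{153664} = \left(-133\right) \frac{1}{153664} = - \frac{19}{21952}$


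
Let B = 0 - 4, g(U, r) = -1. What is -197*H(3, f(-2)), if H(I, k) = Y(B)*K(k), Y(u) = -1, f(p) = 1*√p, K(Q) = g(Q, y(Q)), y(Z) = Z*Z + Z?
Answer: -197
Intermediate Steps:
y(Z) = Z + Z² (y(Z) = Z² + Z = Z + Z²)
K(Q) = -1
f(p) = √p
B = -4
H(I, k) = 1 (H(I, k) = -1*(-1) = 1)
-197*H(3, f(-2)) = -197*1 = -197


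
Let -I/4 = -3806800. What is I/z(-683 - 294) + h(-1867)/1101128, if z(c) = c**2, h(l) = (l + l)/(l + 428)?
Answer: 12063927556716843/756236668968284 ≈ 15.953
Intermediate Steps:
I = 15227200 (I = -4*(-3806800) = 15227200)
h(l) = 2*l/(428 + l) (h(l) = (2*l)/(428 + l) = 2*l/(428 + l))
I/z(-683 - 294) + h(-1867)/1101128 = 15227200/((-683 - 294)**2) + (2*(-1867)/(428 - 1867))/1101128 = 15227200/((-977)**2) + (2*(-1867)/(-1439))*(1/1101128) = 15227200/954529 + (2*(-1867)*(-1/1439))*(1/1101128) = 15227200*(1/954529) + (3734/1439)*(1/1101128) = 15227200/954529 + 1867/792261596 = 12063927556716843/756236668968284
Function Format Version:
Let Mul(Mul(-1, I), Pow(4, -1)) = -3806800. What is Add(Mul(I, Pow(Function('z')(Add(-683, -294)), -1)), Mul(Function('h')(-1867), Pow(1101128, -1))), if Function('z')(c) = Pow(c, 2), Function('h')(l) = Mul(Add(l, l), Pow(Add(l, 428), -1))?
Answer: Rational(12063927556716843, 756236668968284) ≈ 15.953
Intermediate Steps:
I = 15227200 (I = Mul(-4, -3806800) = 15227200)
Function('h')(l) = Mul(2, l, Pow(Add(428, l), -1)) (Function('h')(l) = Mul(Mul(2, l), Pow(Add(428, l), -1)) = Mul(2, l, Pow(Add(428, l), -1)))
Add(Mul(I, Pow(Function('z')(Add(-683, -294)), -1)), Mul(Function('h')(-1867), Pow(1101128, -1))) = Add(Mul(15227200, Pow(Pow(Add(-683, -294), 2), -1)), Mul(Mul(2, -1867, Pow(Add(428, -1867), -1)), Pow(1101128, -1))) = Add(Mul(15227200, Pow(Pow(-977, 2), -1)), Mul(Mul(2, -1867, Pow(-1439, -1)), Rational(1, 1101128))) = Add(Mul(15227200, Pow(954529, -1)), Mul(Mul(2, -1867, Rational(-1, 1439)), Rational(1, 1101128))) = Add(Mul(15227200, Rational(1, 954529)), Mul(Rational(3734, 1439), Rational(1, 1101128))) = Add(Rational(15227200, 954529), Rational(1867, 792261596)) = Rational(12063927556716843, 756236668968284)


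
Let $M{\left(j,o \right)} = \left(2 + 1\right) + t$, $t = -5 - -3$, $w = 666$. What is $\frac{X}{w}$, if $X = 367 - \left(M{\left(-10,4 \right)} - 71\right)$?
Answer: $\frac{437}{666} \approx 0.65616$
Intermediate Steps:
$t = -2$ ($t = -5 + 3 = -2$)
$M{\left(j,o \right)} = 1$ ($M{\left(j,o \right)} = \left(2 + 1\right) - 2 = 3 - 2 = 1$)
$X = 437$ ($X = 367 - \left(1 - 71\right) = 367 - -70 = 367 + 70 = 437$)
$\frac{X}{w} = \frac{437}{666}$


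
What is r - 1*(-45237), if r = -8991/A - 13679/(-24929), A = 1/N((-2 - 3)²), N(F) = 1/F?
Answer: 27969034661/623225 ≈ 44878.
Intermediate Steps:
A = 25 (A = 1/(1/((-2 - 3)²)) = 1/(1/((-5)²)) = 1/(1/25) = 25)
r = -223794664/623225 (r = -8991/25 - 13679/(-24929) = -8991*1/25 - 13679*(-1/24929) = -8991/25 + 13679/24929 = -223794664/623225 ≈ -359.09)
r - 1*(-45237) = -223794664/623225 - 1*(-45237) = -223794664/623225 + 45237 = 27969034661/623225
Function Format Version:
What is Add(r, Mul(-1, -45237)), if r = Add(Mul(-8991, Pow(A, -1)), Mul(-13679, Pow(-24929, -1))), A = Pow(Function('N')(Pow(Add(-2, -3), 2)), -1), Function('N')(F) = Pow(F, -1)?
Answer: Rational(27969034661, 623225) ≈ 44878.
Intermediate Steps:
A = 25 (A = Pow(Pow(Pow(Add(-2, -3), 2), -1), -1) = Pow(Pow(Pow(-5, 2), -1), -1) = Pow(Pow(25, -1), -1) = Pow(Rational(1, 25), -1) = 25)
r = Rational(-223794664, 623225) (r = Add(Mul(-8991, Pow(25, -1)), Mul(-13679, Pow(-24929, -1))) = Add(Mul(-8991, Rational(1, 25)), Mul(-13679, Rational(-1, 24929))) = Add(Rational(-8991, 25), Rational(13679, 24929)) = Rational(-223794664, 623225) ≈ -359.09)
Add(r, Mul(-1, -45237)) = Add(Rational(-223794664, 623225), Mul(-1, -45237)) = Add(Rational(-223794664, 623225), 45237) = Rational(27969034661, 623225)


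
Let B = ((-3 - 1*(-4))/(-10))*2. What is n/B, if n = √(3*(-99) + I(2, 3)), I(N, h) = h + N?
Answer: -10*I*√73 ≈ -85.44*I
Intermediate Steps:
B = -⅕ (B = ((-3 + 4)*(-⅒))*2 = (1*(-⅒))*2 = -⅒*2 = -⅕ ≈ -0.20000)
I(N, h) = N + h
n = 2*I*√73 (n = √(3*(-99) + (2 + 3)) = √(-297 + 5) = √(-292) = 2*I*√73 ≈ 17.088*I)
n/B = (2*I*√73)/(-⅕) = (2*I*√73)*(-5) = -10*I*√73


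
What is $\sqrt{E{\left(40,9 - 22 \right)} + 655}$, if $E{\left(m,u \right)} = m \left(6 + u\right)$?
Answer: $5 \sqrt{15} \approx 19.365$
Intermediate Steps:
$\sqrt{E{\left(40,9 - 22 \right)} + 655} = \sqrt{40 \left(6 + \left(9 - 22\right)\right) + 655} = \sqrt{40 \left(6 - 13\right) + 655} = \sqrt{40 \left(-7\right) + 655} = \sqrt{-280 + 655} = \sqrt{375} = 5 \sqrt{15}$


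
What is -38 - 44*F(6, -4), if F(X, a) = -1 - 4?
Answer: 182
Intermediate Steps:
F(X, a) = -5
-38 - 44*F(6, -4) = -38 - 44*(-5) = -38 + 220 = 182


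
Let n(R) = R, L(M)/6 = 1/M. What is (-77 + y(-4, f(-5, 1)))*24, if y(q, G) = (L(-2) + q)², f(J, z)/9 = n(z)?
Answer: -672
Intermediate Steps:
L(M) = 6/M
f(J, z) = 9*z
y(q, G) = (-3 + q)² (y(q, G) = (6/(-2) + q)² = (6*(-½) + q)² = (-3 + q)²)
(-77 + y(-4, f(-5, 1)))*24 = (-77 + (-3 - 4)²)*24 = (-77 + (-7)²)*24 = (-77 + 49)*24 = -28*24 = -672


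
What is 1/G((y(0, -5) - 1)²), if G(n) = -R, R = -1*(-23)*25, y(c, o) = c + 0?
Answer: -1/575 ≈ -0.0017391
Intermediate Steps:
y(c, o) = c
R = 575 (R = 23*25 = 575)
G(n) = -575 (G(n) = -1*575 = -575)
1/G((y(0, -5) - 1)²) = 1/(-575) = -1/575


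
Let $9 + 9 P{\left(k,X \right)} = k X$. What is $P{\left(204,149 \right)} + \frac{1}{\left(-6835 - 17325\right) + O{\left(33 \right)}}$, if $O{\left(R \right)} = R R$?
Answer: $\frac{233686156}{69213} \approx 3376.3$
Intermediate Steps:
$P{\left(k,X \right)} = -1 + \frac{X k}{9}$ ($P{\left(k,X \right)} = -1 + \frac{k X}{9} = -1 + \frac{X k}{9}$)
$O{\left(R \right)} = R^{2}$
$P{\left(204,149 \right)} + \frac{1}{\left(-6835 - 17325\right) + O{\left(33 \right)}} = \left(-1 + \frac{1}{9} \cdot 149 \cdot 204\right) + \frac{1}{\left(-6835 - 17325\right) + 33^{2}} = \left(-1 + \frac{10132}{3}\right) + \frac{1}{\left(-6835 - 17325\right) + 1089} = \frac{10129}{3} + \frac{1}{-24160 + 1089} = \frac{10129}{3} + \frac{1}{-23071} = \frac{10129}{3} - \frac{1}{23071} = \frac{233686156}{69213}$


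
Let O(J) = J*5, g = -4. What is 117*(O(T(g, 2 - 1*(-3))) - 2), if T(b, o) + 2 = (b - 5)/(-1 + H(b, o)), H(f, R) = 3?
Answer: -8073/2 ≈ -4036.5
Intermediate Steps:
T(b, o) = -9/2 + b/2 (T(b, o) = -2 + (b - 5)/(-1 + 3) = -2 + (-5 + b)/2 = -2 + (-5 + b)*(½) = -2 + (-5/2 + b/2) = -9/2 + b/2)
O(J) = 5*J
117*(O(T(g, 2 - 1*(-3))) - 2) = 117*(5*(-9/2 + (½)*(-4)) - 2) = 117*(5*(-9/2 - 2) - 2) = 117*(5*(-13/2) - 2) = 117*(-65/2 - 2) = 117*(-69/2) = -8073/2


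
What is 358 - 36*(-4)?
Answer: 502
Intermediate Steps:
358 - 36*(-4) = 358 + 144 = 502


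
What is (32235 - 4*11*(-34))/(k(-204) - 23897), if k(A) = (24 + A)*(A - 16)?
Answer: 33731/15703 ≈ 2.1481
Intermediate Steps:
k(A) = (-16 + A)*(24 + A) (k(A) = (24 + A)*(-16 + A) = (-16 + A)*(24 + A))
(32235 - 4*11*(-34))/(k(-204) - 23897) = (32235 - 4*11*(-34))/((-384 + (-204)**2 + 8*(-204)) - 23897) = (32235 - 44*(-34))/((-384 + 41616 - 1632) - 23897) = (32235 + 1496)/(39600 - 23897) = 33731/15703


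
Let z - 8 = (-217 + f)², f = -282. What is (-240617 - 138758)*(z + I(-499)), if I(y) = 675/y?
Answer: -47139170820000/499 ≈ -9.4467e+10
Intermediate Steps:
z = 249009 (z = 8 + (-217 - 282)² = 8 + (-499)² = 8 + 249001 = 249009)
(-240617 - 138758)*(z + I(-499)) = (-240617 - 138758)*(249009 + 675/(-499)) = -379375*(249009 + 675*(-1/499)) = -379375*(249009 - 675/499) = -379375*124254816/499 = -47139170820000/499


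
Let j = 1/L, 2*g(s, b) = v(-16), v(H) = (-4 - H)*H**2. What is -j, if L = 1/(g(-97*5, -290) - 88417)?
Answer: 86881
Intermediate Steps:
v(H) = H**2*(-4 - H)
g(s, b) = 1536 (g(s, b) = ((-16)**2*(-4 - 1*(-16)))/2 = (256*(-4 + 16))/2 = (256*12)/2 = (1/2)*3072 = 1536)
L = -1/86881 (L = 1/(1536 - 88417) = 1/(-86881) = -1/86881 ≈ -1.1510e-5)
j = -86881 (j = 1/(-1/86881) = -86881)
-j = -1*(-86881) = 86881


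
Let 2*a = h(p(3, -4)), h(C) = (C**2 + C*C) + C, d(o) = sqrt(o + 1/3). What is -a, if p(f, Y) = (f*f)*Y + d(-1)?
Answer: -3832/3 + 143*I*sqrt(6)/6 ≈ -1277.3 + 58.38*I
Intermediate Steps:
d(o) = sqrt(1/3 + o) (d(o) = sqrt(o + 1/3) = sqrt(1/3 + o))
p(f, Y) = Y*f**2 + I*sqrt(6)/3 (p(f, Y) = (f*f)*Y + sqrt(3 + 9*(-1))/3 = f**2*Y + sqrt(3 - 9)/3 = Y*f**2 + sqrt(-6)/3 = Y*f**2 + (I*sqrt(6))/3 = Y*f**2 + I*sqrt(6)/3)
h(C) = C + 2*C**2 (h(C) = (C**2 + C**2) + C = 2*C**2 + C = C + 2*C**2)
a = (-71 + 2*I*sqrt(6)/3)*(-36 + I*sqrt(6)/3)/2 (a = ((-4*3**2 + I*sqrt(6)/3)*(1 + 2*(-4*3**2 + I*sqrt(6)/3)))/2 = ((-4*9 + I*sqrt(6)/3)*(1 + 2*(-4*9 + I*sqrt(6)/3)))/2 = ((-36 + I*sqrt(6)/3)*(1 + 2*(-36 + I*sqrt(6)/3)))/2 = ((-36 + I*sqrt(6)/3)*(1 + (-72 + 2*I*sqrt(6)/3)))/2 = ((-36 + I*sqrt(6)/3)*(-71 + 2*I*sqrt(6)/3))/2 = ((-71 + 2*I*sqrt(6)/3)*(-36 + I*sqrt(6)/3))/2 = (-71 + 2*I*sqrt(6)/3)*(-36 + I*sqrt(6)/3)/2 ≈ 1277.3 - 58.38*I)
-a = -(3832/3 - 143*I*sqrt(6)/6) = -3832/3 + 143*I*sqrt(6)/6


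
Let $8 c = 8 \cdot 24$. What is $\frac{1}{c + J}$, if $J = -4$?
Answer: $\frac{1}{20} \approx 0.05$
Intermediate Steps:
$c = 24$ ($c = \frac{8 \cdot 24}{8} = \frac{1}{8} \cdot 192 = 24$)
$\frac{1}{c + J} = \frac{1}{24 - 4} = \frac{1}{20}$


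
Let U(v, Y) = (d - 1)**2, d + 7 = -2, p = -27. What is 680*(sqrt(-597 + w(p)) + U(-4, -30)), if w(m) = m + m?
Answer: 68000 + 680*I*sqrt(651) ≈ 68000.0 + 17350.0*I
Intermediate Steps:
d = -9 (d = -7 - 2 = -9)
w(m) = 2*m
U(v, Y) = 100 (U(v, Y) = (-9 - 1)**2 = (-10)**2 = 100)
680*(sqrt(-597 + w(p)) + U(-4, -30)) = 680*(sqrt(-597 + 2*(-27)) + 100) = 680*(sqrt(-597 - 54) + 100) = 680*(sqrt(-651) + 100) = 680*(I*sqrt(651) + 100) = 680*(100 + I*sqrt(651)) = 68000 + 680*I*sqrt(651)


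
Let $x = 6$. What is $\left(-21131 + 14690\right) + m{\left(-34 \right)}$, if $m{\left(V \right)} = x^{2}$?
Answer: $-6405$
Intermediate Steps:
$m{\left(V \right)} = 36$ ($m{\left(V \right)} = 6^{2} = 36$)
$\left(-21131 + 14690\right) + m{\left(-34 \right)} = \left(-21131 + 14690\right) + 36 = -6441 + 36 = -6405$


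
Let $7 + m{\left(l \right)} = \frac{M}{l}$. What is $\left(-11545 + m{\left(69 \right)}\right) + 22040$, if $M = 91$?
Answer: $\frac{723763}{69} \approx 10489.0$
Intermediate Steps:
$m{\left(l \right)} = -7 + \frac{91}{l}$
$\left(-11545 + m{\left(69 \right)}\right) + 22040 = \left(-11545 - \left(7 - \frac{91}{69}\right)\right) + 22040 = \left(-11545 + \left(-7 + 91 \cdot \frac{1}{69}\right)\right) + 22040 = \left(-11545 + \left(-7 + \frac{91}{69}\right)\right) + 22040 = \left(-11545 - \frac{392}{69}\right) + 22040 = - \frac{796997}{69} + 22040 = \frac{723763}{69}$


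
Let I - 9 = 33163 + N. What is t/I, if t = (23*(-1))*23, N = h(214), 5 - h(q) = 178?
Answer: -529/32999 ≈ -0.016031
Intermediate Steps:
h(q) = -173 (h(q) = 5 - 1*178 = 5 - 178 = -173)
N = -173
t = -529 (t = -23*23 = -529)
I = 32999 (I = 9 + (33163 - 173) = 9 + 32990 = 32999)
t/I = -529/32999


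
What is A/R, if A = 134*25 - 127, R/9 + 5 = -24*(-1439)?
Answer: 3223/310779 ≈ 0.010371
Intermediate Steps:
R = 310779 (R = -45 + 9*(-24*(-1439)) = -45 + 9*34536 = -45 + 310824 = 310779)
A = 3223 (A = 3350 - 127 = 3223)
A/R = 3223/310779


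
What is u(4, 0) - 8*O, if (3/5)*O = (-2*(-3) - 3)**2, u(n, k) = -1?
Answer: -121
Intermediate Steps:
O = 15 (O = 5*(-2*(-3) - 3)**2/3 = 5*(6 - 3)**2/3 = (5/3)*3**2 = (5/3)*9 = 15)
u(4, 0) - 8*O = -1 - 8*15 = -1 - 120 = -121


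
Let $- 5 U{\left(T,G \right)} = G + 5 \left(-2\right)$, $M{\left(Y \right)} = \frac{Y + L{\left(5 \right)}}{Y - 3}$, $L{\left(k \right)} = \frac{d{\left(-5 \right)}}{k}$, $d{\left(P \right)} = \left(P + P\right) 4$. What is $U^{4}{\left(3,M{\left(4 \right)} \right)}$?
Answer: $\frac{38416}{625} \approx 61.466$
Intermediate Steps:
$d{\left(P \right)} = 8 P$ ($d{\left(P \right)} = 2 P 4 = 8 P$)
$L{\left(k \right)} = - \frac{40}{k}$ ($L{\left(k \right)} = \frac{8 \left(-5\right)}{k} = - \frac{40}{k}$)
$M{\left(Y \right)} = \frac{-8 + Y}{-3 + Y}$ ($M{\left(Y \right)} = \frac{Y - \frac{40}{5}}{Y - 3} = \frac{Y - 8}{-3 + Y} = \frac{-8 + Y}{-3 + Y}$)
$U{\left(T,G \right)} = 2 - \frac{G}{5}$ ($U{\left(T,G \right)} = - \frac{G + 5 \left(-2\right)}{5} = - \frac{G - 10}{5} = - \frac{-10 + G}{5} = 2 - \frac{G}{5}$)
$U^{4}{\left(3,M{\left(4 \right)} \right)} = \left(2 - \frac{\frac{1}{-3 + 4} \left(-8 + 4\right)}{5}\right)^{4} = \left(2 - \frac{1^{-1} \left(-4\right)}{5}\right)^{4} = \left(2 - \frac{1 \left(-4\right)}{5}\right)^{4} = \left(2 - - \frac{4}{5}\right)^{4} = \left(2 + \frac{4}{5}\right)^{4} = \left(\frac{14}{5}\right)^{4} = \frac{38416}{625}$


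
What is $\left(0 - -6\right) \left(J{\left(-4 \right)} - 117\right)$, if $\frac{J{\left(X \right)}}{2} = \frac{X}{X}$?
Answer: $-690$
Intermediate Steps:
$J{\left(X \right)} = 2$ ($J{\left(X \right)} = 2 \frac{X}{X} = 2 \cdot 1 = 2$)
$\left(0 - -6\right) \left(J{\left(-4 \right)} - 117\right) = \left(0 - -6\right) \left(2 - 117\right) = \left(0 + 6\right) \left(-115\right) = 6 \left(-115\right) = -690$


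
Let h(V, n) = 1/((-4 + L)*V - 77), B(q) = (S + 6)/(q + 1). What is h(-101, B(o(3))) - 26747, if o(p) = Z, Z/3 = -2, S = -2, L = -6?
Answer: -24954950/933 ≈ -26747.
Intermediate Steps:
Z = -6 (Z = 3*(-2) = -6)
o(p) = -6
B(q) = 4/(1 + q) (B(q) = (-2 + 6)/(q + 1) = 4/(1 + q))
h(V, n) = 1/(-77 - 10*V) (h(V, n) = 1/((-4 - 6)*V - 77) = 1/(-10*V - 77) = 1/(-77 - 10*V))
h(-101, B(o(3))) - 26747 = -1/(77 + 10*(-101)) - 26747 = -1/(77 - 1010) - 26747 = -1/(-933) - 26747 = -1*(-1/933) - 26747 = 1/933 - 26747 = -24954950/933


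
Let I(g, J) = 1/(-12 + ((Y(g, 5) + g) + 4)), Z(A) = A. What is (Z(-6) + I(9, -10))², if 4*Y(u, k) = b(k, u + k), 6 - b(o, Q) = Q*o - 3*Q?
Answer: 3136/81 ≈ 38.716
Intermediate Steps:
b(o, Q) = 6 + 3*Q - Q*o (b(o, Q) = 6 - (Q*o - 3*Q) = 6 - (-3*Q + Q*o) = 6 + (3*Q - Q*o) = 6 + 3*Q - Q*o)
Y(u, k) = 3/2 + 3*k/4 + 3*u/4 - k*(k + u)/4 (Y(u, k) = (6 + 3*(u + k) - (u + k)*k)/4 = (6 + 3*(k + u) - (k + u)*k)/4 = (6 + (3*k + 3*u) - k*(k + u))/4 = (6 + 3*k + 3*u - k*(k + u))/4 = 3/2 + 3*k/4 + 3*u/4 - k*(k + u)/4)
I(g, J) = 1/(-9 + g/2) (I(g, J) = 1/(-12 + (((3/2 + (¾)*5 + 3*g/4 - ¼*5*(5 + g)) + g) + 4)) = 1/(-12 + (((3/2 + 15/4 + 3*g/4 + (-25/4 - 5*g/4)) + g) + 4)) = 1/(-12 + (((-1 - g/2) + g) + 4)) = 1/(-12 + ((-1 + g/2) + 4)) = 1/(-12 + (3 + g/2)) = 1/(-9 + g/2))
(Z(-6) + I(9, -10))² = (-6 + 2/(-18 + 9))² = (-6 + 2/(-9))² = (-6 + 2*(-⅑))² = (-6 - 2/9)² = (-56/9)² = 3136/81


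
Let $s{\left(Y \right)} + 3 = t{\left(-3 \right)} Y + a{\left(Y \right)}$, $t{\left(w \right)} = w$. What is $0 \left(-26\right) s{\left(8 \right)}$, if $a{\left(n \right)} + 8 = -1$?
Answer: $0$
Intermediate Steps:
$a{\left(n \right)} = -9$ ($a{\left(n \right)} = -8 - 1 = -9$)
$s{\left(Y \right)} = -12 - 3 Y$ ($s{\left(Y \right)} = -3 - \left(9 + 3 Y\right) = -12 - 3 Y$)
$0 \left(-26\right) s{\left(8 \right)} = 0 \left(-26\right) \left(-12 - 24\right) = 0 \left(-12 - 24\right) = 0 \left(-36\right) = 0$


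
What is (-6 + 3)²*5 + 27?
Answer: 72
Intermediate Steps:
(-6 + 3)²*5 + 27 = (-3)²*5 + 27 = 9*5 + 27 = 45 + 27 = 72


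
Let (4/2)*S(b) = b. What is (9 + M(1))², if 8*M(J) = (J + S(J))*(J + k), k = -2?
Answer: 19881/256 ≈ 77.660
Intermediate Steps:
S(b) = b/2
M(J) = 3*J*(-2 + J)/16 (M(J) = ((J + J/2)*(J - 2))/8 = ((3*J/2)*(-2 + J))/8 = (3*J*(-2 + J)/2)/8 = 3*J*(-2 + J)/16)
(9 + M(1))² = (9 + (3/16)*1*(-2 + 1))² = (9 + (3/16)*1*(-1))² = (9 - 3/16)² = (141/16)² = 19881/256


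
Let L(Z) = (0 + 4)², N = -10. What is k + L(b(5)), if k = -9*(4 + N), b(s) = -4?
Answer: 70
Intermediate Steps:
L(Z) = 16 (L(Z) = 4² = 16)
k = 54 (k = -9*(4 - 10) = -9*(-6) = 54)
k + L(b(5)) = 54 + 16 = 70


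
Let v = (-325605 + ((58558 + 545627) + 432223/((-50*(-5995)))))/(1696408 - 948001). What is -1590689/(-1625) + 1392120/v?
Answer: 3549806584004487529/948918036625 ≈ 3.7409e+6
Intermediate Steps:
v = 7591344293/20394090750 (v = (-325605 + (604185 + 432223/299750))/748407 = (-325605 + (604185 + 432223*(1/299750)))*(1/748407) = (-325605 + (604185 + 39293/27250))*(1/748407) = (-325605 + 16464080543/27250)*(1/748407) = (7591344293/27250)*(1/748407) = 7591344293/20394090750 ≈ 0.37223)
-1590689/(-1625) + 1392120/v = -1590689/(-1625) + 1392120/(7591344293/20394090750) = -1590689*(-1/1625) + 1392120*(20394090750/7591344293) = 1590689/1625 + 28391021614890000/7591344293 = 3549806584004487529/948918036625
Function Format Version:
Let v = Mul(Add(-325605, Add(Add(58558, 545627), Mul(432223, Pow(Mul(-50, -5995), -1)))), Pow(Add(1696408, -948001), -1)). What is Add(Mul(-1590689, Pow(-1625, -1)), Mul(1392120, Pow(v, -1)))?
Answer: Rational(3549806584004487529, 948918036625) ≈ 3.7409e+6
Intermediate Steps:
v = Rational(7591344293, 20394090750) (v = Mul(Add(-325605, Add(604185, Mul(432223, Pow(299750, -1)))), Pow(748407, -1)) = Mul(Add(-325605, Add(604185, Mul(432223, Rational(1, 299750)))), Rational(1, 748407)) = Mul(Add(-325605, Add(604185, Rational(39293, 27250))), Rational(1, 748407)) = Mul(Add(-325605, Rational(16464080543, 27250)), Rational(1, 748407)) = Mul(Rational(7591344293, 27250), Rational(1, 748407)) = Rational(7591344293, 20394090750) ≈ 0.37223)
Add(Mul(-1590689, Pow(-1625, -1)), Mul(1392120, Pow(v, -1))) = Add(Mul(-1590689, Pow(-1625, -1)), Mul(1392120, Pow(Rational(7591344293, 20394090750), -1))) = Add(Mul(-1590689, Rational(-1, 1625)), Mul(1392120, Rational(20394090750, 7591344293))) = Add(Rational(1590689, 1625), Rational(28391021614890000, 7591344293)) = Rational(3549806584004487529, 948918036625)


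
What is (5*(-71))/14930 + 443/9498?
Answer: 162110/7090257 ≈ 0.022864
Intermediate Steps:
(5*(-71))/14930 + 443/9498 = -355*1/14930 + 443*(1/9498) = -71/2986 + 443/9498 = 162110/7090257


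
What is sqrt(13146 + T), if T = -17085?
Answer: I*sqrt(3939) ≈ 62.761*I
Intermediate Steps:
sqrt(13146 + T) = sqrt(13146 - 17085) = sqrt(-3939) = I*sqrt(3939)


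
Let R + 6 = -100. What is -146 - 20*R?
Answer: 1974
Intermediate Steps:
R = -106 (R = -6 - 100 = -106)
-146 - 20*R = -146 - 20*(-106) = -146 + 2120 = 1974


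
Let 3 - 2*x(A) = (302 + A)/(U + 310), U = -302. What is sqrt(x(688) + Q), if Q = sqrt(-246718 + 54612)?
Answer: sqrt(-966 + 16*I*sqrt(192106))/4 ≈ 13.821 + 15.856*I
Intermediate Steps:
x(A) = -139/8 - A/16 (x(A) = 3/2 - (302 + A)/(2*(-302 + 310)) = 3/2 - (302 + A)/(2*8) = 3/2 - (151/4 + A/8)/2 = 3/2 + (-151/8 - A/16) = -139/8 - A/16)
Q = I*sqrt(192106) (Q = sqrt(-192106) = I*sqrt(192106) ≈ 438.3*I)
sqrt(x(688) + Q) = sqrt((-139/8 - 1/16*688) + I*sqrt(192106)) = sqrt((-139/8 - 43) + I*sqrt(192106)) = sqrt(-483/8 + I*sqrt(192106))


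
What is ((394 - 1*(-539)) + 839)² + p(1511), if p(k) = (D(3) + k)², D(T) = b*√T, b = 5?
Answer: 5423180 + 15110*√3 ≈ 5.4494e+6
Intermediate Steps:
D(T) = 5*√T
p(k) = (k + 5*√3)² (p(k) = (5*√3 + k)² = (k + 5*√3)²)
((394 - 1*(-539)) + 839)² + p(1511) = ((394 - 1*(-539)) + 839)² + (1511 + 5*√3)² = ((394 + 539) + 839)² + (1511 + 5*√3)² = (933 + 839)² + (1511 + 5*√3)² = 1772² + (1511 + 5*√3)² = 3139984 + (1511 + 5*√3)²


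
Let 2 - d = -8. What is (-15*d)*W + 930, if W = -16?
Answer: 3330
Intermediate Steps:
d = 10 (d = 2 - 1*(-8) = 2 + 8 = 10)
(-15*d)*W + 930 = -15*10*(-16) + 930 = -150*(-16) + 930 = 2400 + 930 = 3330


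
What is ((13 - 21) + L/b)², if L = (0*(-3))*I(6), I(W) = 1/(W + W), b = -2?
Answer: 64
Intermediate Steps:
I(W) = 1/(2*W)
L = 0 (L = (0*(-3))*((½)/6) = 0*((½)*(⅙)) = 0*(1/12) = 0)
((13 - 21) + L/b)² = ((13 - 21) + 0/(-2))² = (-8 + 0*(-½))² = (-8 + 0)² = (-8)² = 64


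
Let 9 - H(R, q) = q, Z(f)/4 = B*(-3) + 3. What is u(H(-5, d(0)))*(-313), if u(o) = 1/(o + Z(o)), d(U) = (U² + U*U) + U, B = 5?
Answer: 313/39 ≈ 8.0256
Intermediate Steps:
d(U) = U + 2*U² (d(U) = (U² + U²) + U = 2*U² + U = U + 2*U²)
Z(f) = -48 (Z(f) = 4*(5*(-3) + 3) = 4*(-15 + 3) = 4*(-12) = -48)
H(R, q) = 9 - q
u(o) = 1/(-48 + o) (u(o) = 1/(o - 48) = 1/(-48 + o))
u(H(-5, d(0)))*(-313) = -313/(-48 + (9 - 0*(1 + 2*0))) = -313/(-48 + (9 - 0*(1 + 0))) = -313/(-48 + (9 - 0)) = -313/(-48 + (9 - 1*0)) = -313/(-48 + (9 + 0)) = -313/(-48 + 9) = -313/(-39) = -1/39*(-313) = 313/39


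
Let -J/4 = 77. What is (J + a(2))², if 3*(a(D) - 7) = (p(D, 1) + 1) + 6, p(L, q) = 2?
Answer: 88804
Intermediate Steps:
J = -308 (J = -4*77 = -308)
a(D) = 10 (a(D) = 7 + ((2 + 1) + 6)/3 = 7 + (3 + 6)/3 = 7 + (⅓)*9 = 7 + 3 = 10)
(J + a(2))² = (-308 + 10)² = (-298)² = 88804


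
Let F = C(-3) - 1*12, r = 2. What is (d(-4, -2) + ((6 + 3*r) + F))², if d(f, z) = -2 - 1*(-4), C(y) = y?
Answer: 1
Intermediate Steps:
d(f, z) = 2 (d(f, z) = -2 + 4 = 2)
F = -15 (F = -3 - 1*12 = -3 - 12 = -15)
(d(-4, -2) + ((6 + 3*r) + F))² = (2 + ((6 + 3*2) - 15))² = (2 + ((6 + 6) - 15))² = (2 + (12 - 15))² = (2 - 3)² = (-1)² = 1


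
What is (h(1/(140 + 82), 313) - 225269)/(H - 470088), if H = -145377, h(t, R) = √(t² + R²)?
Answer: 225269/615465 - √4828304197/136633230 ≈ 0.36551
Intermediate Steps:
h(t, R) = √(R² + t²)
(h(1/(140 + 82), 313) - 225269)/(H - 470088) = (√(313² + (1/(140 + 82))²) - 225269)/(-145377 - 470088) = (√(97969 + (1/222)²) - 225269)/(-615465) = (√(97969 + (1/222)²) - 225269)*(-1/615465) = (√(97969 + 1/49284) - 225269)*(-1/615465) = (√(4828304197/49284) - 225269)*(-1/615465) = (√4828304197/222 - 225269)*(-1/615465) = (-225269 + √4828304197/222)*(-1/615465) = 225269/615465 - √4828304197/136633230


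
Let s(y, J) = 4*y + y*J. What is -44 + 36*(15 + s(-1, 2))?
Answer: 280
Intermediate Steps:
s(y, J) = 4*y + J*y
-44 + 36*(15 + s(-1, 2)) = -44 + 36*(15 - (4 + 2)) = -44 + 36*(15 - 1*6) = -44 + 36*(15 - 6) = -44 + 36*9 = -44 + 324 = 280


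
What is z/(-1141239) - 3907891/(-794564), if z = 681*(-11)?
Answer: 135326960481/27478406812 ≈ 4.9249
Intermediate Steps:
z = -7491
z/(-1141239) - 3907891/(-794564) = -7491/(-1141239) - 3907891/(-794564) = -7491*(-1/1141239) - 3907891*(-1/794564) = 227/34583 + 3907891/794564 = 135326960481/27478406812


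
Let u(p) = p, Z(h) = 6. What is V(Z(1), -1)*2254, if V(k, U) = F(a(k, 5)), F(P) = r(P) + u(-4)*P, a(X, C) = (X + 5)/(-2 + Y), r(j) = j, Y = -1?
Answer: 24794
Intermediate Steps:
a(X, C) = -5/3 - X/3 (a(X, C) = (X + 5)/(-2 - 1) = (5 + X)/(-3) = (5 + X)*(-⅓) = -5/3 - X/3)
F(P) = -3*P (F(P) = P - 4*P = -3*P)
V(k, U) = 5 + k (V(k, U) = -3*(-5/3 - k/3) = 5 + k)
V(Z(1), -1)*2254 = (5 + 6)*2254 = 11*2254 = 24794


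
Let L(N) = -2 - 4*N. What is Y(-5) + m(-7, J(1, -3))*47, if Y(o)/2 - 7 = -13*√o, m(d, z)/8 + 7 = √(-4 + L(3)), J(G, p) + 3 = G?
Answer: -2618 - 26*I*√5 + 1128*I*√2 ≈ -2618.0 + 1537.1*I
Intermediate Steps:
L(N) = -2 - 4*N
J(G, p) = -3 + G
m(d, z) = -56 + 24*I*√2 (m(d, z) = -56 + 8*√(-4 + (-2 - 4*3)) = -56 + 8*√(-4 + (-2 - 12)) = -56 + 8*√(-4 - 14) = -56 + 8*√(-18) = -56 + 8*(3*I*√2) = -56 + 24*I*√2)
Y(o) = 14 - 26*√o (Y(o) = 14 + 2*(-13*√o) = 14 - 26*√o)
Y(-5) + m(-7, J(1, -3))*47 = (14 - 26*I*√5) + (-56 + 24*I*√2)*47 = (14 - 26*I*√5) + (-2632 + 1128*I*√2) = -2618 - 26*I*√5 + 1128*I*√2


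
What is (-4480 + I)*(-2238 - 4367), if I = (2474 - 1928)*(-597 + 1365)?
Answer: -2740071040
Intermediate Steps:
I = 419328 (I = 546*768 = 419328)
(-4480 + I)*(-2238 - 4367) = (-4480 + 419328)*(-2238 - 4367) = 414848*(-6605) = -2740071040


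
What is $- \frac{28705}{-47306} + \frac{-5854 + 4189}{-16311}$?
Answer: $\frac{182323915}{257202722} \approx 0.70887$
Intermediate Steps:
$- \frac{28705}{-47306} + \frac{-5854 + 4189}{-16311} = \left(-28705\right) \left(- \frac{1}{47306}\right) - - \frac{555}{5437} = \frac{28705}{47306} + \frac{555}{5437} = \frac{182323915}{257202722}$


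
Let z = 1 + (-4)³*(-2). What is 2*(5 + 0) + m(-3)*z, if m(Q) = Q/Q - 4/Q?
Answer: 311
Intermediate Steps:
z = 129 (z = 1 - 64*(-2) = 1 + 128 = 129)
m(Q) = 1 - 4/Q
2*(5 + 0) + m(-3)*z = 2*(5 + 0) + ((-4 - 3)/(-3))*129 = 2*5 - ⅓*(-7)*129 = 10 + (7/3)*129 = 10 + 301 = 311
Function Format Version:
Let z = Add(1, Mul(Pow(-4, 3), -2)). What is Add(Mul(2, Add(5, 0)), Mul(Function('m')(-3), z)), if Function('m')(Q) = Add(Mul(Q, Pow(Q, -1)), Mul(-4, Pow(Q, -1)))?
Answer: 311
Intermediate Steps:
z = 129 (z = Add(1, Mul(-64, -2)) = Add(1, 128) = 129)
Function('m')(Q) = Add(1, Mul(-4, Pow(Q, -1)))
Add(Mul(2, Add(5, 0)), Mul(Function('m')(-3), z)) = Add(Mul(2, Add(5, 0)), Mul(Mul(Pow(-3, -1), Add(-4, -3)), 129)) = Add(Mul(2, 5), Mul(Mul(Rational(-1, 3), -7), 129)) = Add(10, Mul(Rational(7, 3), 129)) = Add(10, 301) = 311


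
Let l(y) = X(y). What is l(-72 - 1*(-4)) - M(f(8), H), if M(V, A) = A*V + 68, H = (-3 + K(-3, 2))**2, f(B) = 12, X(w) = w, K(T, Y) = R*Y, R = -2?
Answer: -724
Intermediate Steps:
K(T, Y) = -2*Y
l(y) = y
H = 49 (H = (-3 - 2*2)**2 = (-3 - 4)**2 = (-7)**2 = 49)
M(V, A) = 68 + A*V
l(-72 - 1*(-4)) - M(f(8), H) = (-72 - 1*(-4)) - (68 + 49*12) = (-72 + 4) - (68 + 588) = -68 - 1*656 = -68 - 656 = -724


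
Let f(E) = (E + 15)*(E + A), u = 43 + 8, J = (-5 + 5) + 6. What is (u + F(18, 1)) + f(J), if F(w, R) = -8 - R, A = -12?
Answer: -84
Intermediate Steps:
J = 6 (J = 0 + 6 = 6)
u = 51
f(E) = (-12 + E)*(15 + E) (f(E) = (E + 15)*(E - 12) = (15 + E)*(-12 + E) = (-12 + E)*(15 + E))
(u + F(18, 1)) + f(J) = (51 + (-8 - 1*1)) + (-180 + 6**2 + 3*6) = (51 + (-8 - 1)) + (-180 + 36 + 18) = (51 - 9) - 126 = 42 - 126 = -84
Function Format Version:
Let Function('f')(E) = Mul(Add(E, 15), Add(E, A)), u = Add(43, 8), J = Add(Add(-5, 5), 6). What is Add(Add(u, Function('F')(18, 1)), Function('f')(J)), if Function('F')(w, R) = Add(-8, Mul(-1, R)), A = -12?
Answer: -84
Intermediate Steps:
J = 6 (J = Add(0, 6) = 6)
u = 51
Function('f')(E) = Mul(Add(-12, E), Add(15, E)) (Function('f')(E) = Mul(Add(E, 15), Add(E, -12)) = Mul(Add(15, E), Add(-12, E)) = Mul(Add(-12, E), Add(15, E)))
Add(Add(u, Function('F')(18, 1)), Function('f')(J)) = Add(Add(51, Add(-8, Mul(-1, 1))), Add(-180, Pow(6, 2), Mul(3, 6))) = Add(Add(51, Add(-8, -1)), Add(-180, 36, 18)) = Add(Add(51, -9), -126) = Add(42, -126) = -84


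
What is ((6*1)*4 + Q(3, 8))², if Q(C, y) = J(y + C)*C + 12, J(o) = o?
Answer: 4761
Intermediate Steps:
Q(C, y) = 12 + C*(C + y) (Q(C, y) = (y + C)*C + 12 = (C + y)*C + 12 = C*(C + y) + 12 = 12 + C*(C + y))
((6*1)*4 + Q(3, 8))² = ((6*1)*4 + (12 + 3*(3 + 8)))² = (6*4 + (12 + 3*11))² = (24 + (12 + 33))² = (24 + 45)² = 69² = 4761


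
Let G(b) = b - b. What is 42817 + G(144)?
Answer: 42817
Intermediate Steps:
G(b) = 0
42817 + G(144) = 42817 + 0 = 42817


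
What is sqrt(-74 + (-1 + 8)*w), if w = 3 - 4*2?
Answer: I*sqrt(109) ≈ 10.44*I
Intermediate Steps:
w = -5 (w = 3 - 8 = -5)
sqrt(-74 + (-1 + 8)*w) = sqrt(-74 + (-1 + 8)*(-5)) = sqrt(-74 + 7*(-5)) = sqrt(-74 - 35) = sqrt(-109) = I*sqrt(109)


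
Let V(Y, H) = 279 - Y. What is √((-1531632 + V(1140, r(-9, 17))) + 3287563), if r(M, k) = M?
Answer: √1755070 ≈ 1324.8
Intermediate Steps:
√((-1531632 + V(1140, r(-9, 17))) + 3287563) = √((-1531632 + (279 - 1*1140)) + 3287563) = √((-1531632 + (279 - 1140)) + 3287563) = √((-1531632 - 861) + 3287563) = √(-1532493 + 3287563) = √1755070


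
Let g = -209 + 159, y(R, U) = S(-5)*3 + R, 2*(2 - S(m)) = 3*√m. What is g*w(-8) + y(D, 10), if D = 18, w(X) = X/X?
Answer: -26 - 9*I*√5/2 ≈ -26.0 - 10.062*I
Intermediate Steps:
w(X) = 1
S(m) = 2 - 3*√m/2
y(R, U) = 6 + R - 9*I*√5/2 (y(R, U) = (2 - 3*I*√5/2)*3 + R = (6 - 9*I*√5/2) + R = 6 + R - 9*I*√5/2)
g = -50
g*w(-8) + y(D, 10) = -50*1 + (6 + 18 - 9*I*√5/2) = -50 + (24 - 9*I*√5/2) = -26 - 9*I*√5/2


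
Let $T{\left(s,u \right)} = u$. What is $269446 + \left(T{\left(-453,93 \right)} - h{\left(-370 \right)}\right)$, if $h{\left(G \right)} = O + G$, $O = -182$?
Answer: $270091$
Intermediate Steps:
$h{\left(G \right)} = -182 + G$
$269446 + \left(T{\left(-453,93 \right)} - h{\left(-370 \right)}\right) = 269446 + \left(93 - \left(-182 - 370\right)\right) = 269446 + \left(93 - -552\right) = 269446 + \left(93 + 552\right) = 269446 + 645 = 270091$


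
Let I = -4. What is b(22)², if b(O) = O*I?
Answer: 7744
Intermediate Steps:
b(O) = -4*O (b(O) = O*(-4) = -4*O)
b(22)² = (-4*22)² = (-88)² = 7744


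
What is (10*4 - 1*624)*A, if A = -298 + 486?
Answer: -109792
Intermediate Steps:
A = 188
(10*4 - 1*624)*A = (10*4 - 1*624)*188 = (40 - 624)*188 = -584*188 = -109792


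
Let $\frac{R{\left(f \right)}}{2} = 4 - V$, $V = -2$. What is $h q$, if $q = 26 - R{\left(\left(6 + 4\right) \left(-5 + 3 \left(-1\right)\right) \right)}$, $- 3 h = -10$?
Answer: $\frac{140}{3} \approx 46.667$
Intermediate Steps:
$R{\left(f \right)} = 12$ ($R{\left(f \right)} = 2 \left(4 - -2\right) = 2 \left(4 + 2\right) = 2 \cdot 6 = 12$)
$h = \frac{10}{3}$ ($h = \left(- \frac{1}{3}\right) \left(-10\right) = \frac{10}{3} \approx 3.3333$)
$q = 14$ ($q = 26 - 12 = 14$)
$h q = \frac{10}{3} \cdot 14 = \frac{140}{3}$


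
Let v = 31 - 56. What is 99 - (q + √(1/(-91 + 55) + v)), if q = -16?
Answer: 115 - I*√901/6 ≈ 115.0 - 5.0028*I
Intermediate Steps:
v = -25
99 - (q + √(1/(-91 + 55) + v)) = 99 - (-16 + √(1/(-91 + 55) - 25)) = 99 - (-16 + √(1/(-36) - 25)) = 99 - (-16 + √(-1/36 - 25)) = 99 - (-16 + √(-901/36)) = 99 - (-16 + I*√901/6) = 99 + (16 - I*√901/6) = 115 - I*√901/6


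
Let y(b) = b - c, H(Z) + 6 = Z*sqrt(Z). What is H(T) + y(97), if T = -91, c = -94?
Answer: 185 - 91*I*sqrt(91) ≈ 185.0 - 868.08*I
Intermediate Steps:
H(Z) = -6 + Z**(3/2) (H(Z) = -6 + Z*sqrt(Z) = -6 + Z**(3/2))
y(b) = 94 + b (y(b) = b - 1*(-94) = b + 94 = 94 + b)
H(T) + y(97) = (-6 + (-91)**(3/2)) + (94 + 97) = (-6 - 91*I*sqrt(91)) + 191 = 185 - 91*I*sqrt(91)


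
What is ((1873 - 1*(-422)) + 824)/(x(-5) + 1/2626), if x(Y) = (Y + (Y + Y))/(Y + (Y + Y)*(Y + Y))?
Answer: -155619386/7859 ≈ -19801.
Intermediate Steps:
x(Y) = 3*Y/(Y + 4*Y**2) (x(Y) = (Y + 2*Y)/(Y + (2*Y)*(2*Y)) = (3*Y)/(Y + 4*Y**2) = 3*Y/(Y + 4*Y**2))
((1873 - 1*(-422)) + 824)/(x(-5) + 1/2626) = ((1873 - 1*(-422)) + 824)/(3/(1 + 4*(-5)) + 1/2626) = ((1873 + 422) + 824)/(3/(1 - 20) + 1/2626) = (2295 + 824)/(3/(-19) + 1/2626) = 3119/(3*(-1/19) + 1/2626) = 3119/(-3/19 + 1/2626) = 3119/(-7859/49894) = 3119*(-49894/7859) = -155619386/7859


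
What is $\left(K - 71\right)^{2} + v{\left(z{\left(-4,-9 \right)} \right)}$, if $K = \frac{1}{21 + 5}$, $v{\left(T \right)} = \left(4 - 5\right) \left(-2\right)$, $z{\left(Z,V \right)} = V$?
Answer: $\frac{3405377}{676} \approx 5037.5$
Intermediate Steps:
$v{\left(T \right)} = 2$ ($v{\left(T \right)} = \left(-1\right) \left(-2\right) = 2$)
$K = \frac{1}{26} \approx 0.038462$
$\left(K - 71\right)^{2} + v{\left(z{\left(-4,-9 \right)} \right)} = \left(\frac{1}{26} - 71\right)^{2} + 2 = \left(- \frac{1845}{26}\right)^{2} + 2 = \frac{3404025}{676} + 2 = \frac{3405377}{676}$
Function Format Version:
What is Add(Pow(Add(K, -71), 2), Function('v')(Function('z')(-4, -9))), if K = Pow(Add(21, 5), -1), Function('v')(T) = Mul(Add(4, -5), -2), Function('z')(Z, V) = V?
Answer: Rational(3405377, 676) ≈ 5037.5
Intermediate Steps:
Function('v')(T) = 2 (Function('v')(T) = Mul(-1, -2) = 2)
K = Rational(1, 26) (K = Pow(26, -1) = Rational(1, 26) ≈ 0.038462)
Add(Pow(Add(K, -71), 2), Function('v')(Function('z')(-4, -9))) = Add(Pow(Add(Rational(1, 26), -71), 2), 2) = Add(Pow(Rational(-1845, 26), 2), 2) = Add(Rational(3404025, 676), 2) = Rational(3405377, 676)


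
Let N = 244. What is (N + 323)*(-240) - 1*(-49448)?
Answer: -86632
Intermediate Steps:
(N + 323)*(-240) - 1*(-49448) = (244 + 323)*(-240) - 1*(-49448) = 567*(-240) + 49448 = -136080 + 49448 = -86632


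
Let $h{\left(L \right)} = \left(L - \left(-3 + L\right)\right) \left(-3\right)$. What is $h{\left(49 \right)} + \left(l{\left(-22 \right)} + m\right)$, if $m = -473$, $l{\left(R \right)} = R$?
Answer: $-504$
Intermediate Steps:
$h{\left(L \right)} = -9$ ($h{\left(L \right)} = 3 \left(-3\right) = -9$)
$h{\left(49 \right)} + \left(l{\left(-22 \right)} + m\right) = -9 - 495 = -504$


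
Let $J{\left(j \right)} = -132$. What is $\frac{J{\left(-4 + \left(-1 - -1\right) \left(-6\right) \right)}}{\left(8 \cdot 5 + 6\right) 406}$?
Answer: $- \frac{33}{4669} \approx -0.0070679$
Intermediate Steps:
$\frac{J{\left(-4 + \left(-1 - -1\right) \left(-6\right) \right)}}{\left(8 \cdot 5 + 6\right) 406} = - \frac{132}{\left(8 \cdot 5 + 6\right) 406} = - \frac{132}{\left(40 + 6\right) 406} = - \frac{132}{46 \cdot 406} = - \frac{132}{18676} = \left(-132\right) \frac{1}{18676} = - \frac{33}{4669}$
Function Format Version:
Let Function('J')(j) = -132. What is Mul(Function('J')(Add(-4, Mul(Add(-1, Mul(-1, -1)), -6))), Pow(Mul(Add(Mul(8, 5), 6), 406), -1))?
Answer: Rational(-33, 4669) ≈ -0.0070679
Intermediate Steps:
Mul(Function('J')(Add(-4, Mul(Add(-1, Mul(-1, -1)), -6))), Pow(Mul(Add(Mul(8, 5), 6), 406), -1)) = Mul(-132, Pow(Mul(Add(Mul(8, 5), 6), 406), -1)) = Mul(-132, Pow(Mul(Add(40, 6), 406), -1)) = Mul(-132, Pow(Mul(46, 406), -1)) = Mul(-132, Pow(18676, -1)) = Mul(-132, Rational(1, 18676)) = Rational(-33, 4669)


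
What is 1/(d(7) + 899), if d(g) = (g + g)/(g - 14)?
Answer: 1/897 ≈ 0.0011148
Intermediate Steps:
d(g) = 2*g/(-14 + g) (d(g) = (2*g)/(-14 + g) = 2*g/(-14 + g))
1/(d(7) + 899) = 1/(2*7/(-14 + 7) + 899) = 1/(2*7/(-7) + 899) = 1/(2*7*(-⅐) + 899) = 1/(-2 + 899) = 1/897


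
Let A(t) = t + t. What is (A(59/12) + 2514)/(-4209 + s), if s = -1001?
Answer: -15143/31260 ≈ -0.48442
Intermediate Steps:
A(t) = 2*t
(A(59/12) + 2514)/(-4209 + s) = (2*(59/12) + 2514)/(-4209 - 1001) = (2*(59*(1/12)) + 2514)/(-5210) = (2*(59/12) + 2514)*(-1/5210) = (59/6 + 2514)*(-1/5210) = (15143/6)*(-1/5210) = -15143/31260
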